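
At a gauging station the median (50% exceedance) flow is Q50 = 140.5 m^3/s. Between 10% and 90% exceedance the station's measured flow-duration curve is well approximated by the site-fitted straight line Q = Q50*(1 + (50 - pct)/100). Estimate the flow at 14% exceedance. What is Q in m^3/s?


Q = 140.5 * (1 + (50 - 14)/100) = 191.0800 m^3/s


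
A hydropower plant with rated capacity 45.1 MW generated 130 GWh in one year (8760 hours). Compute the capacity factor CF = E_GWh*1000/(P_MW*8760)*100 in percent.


CF = 130 * 1000 / (45.1 * 8760) * 100 = 32.9051 %


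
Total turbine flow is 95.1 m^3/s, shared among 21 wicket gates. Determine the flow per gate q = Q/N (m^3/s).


q = 95.1 / 21 = 4.5286 m^3/s


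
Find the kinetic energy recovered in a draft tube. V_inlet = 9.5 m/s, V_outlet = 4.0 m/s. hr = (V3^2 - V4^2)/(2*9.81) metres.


hr = (9.5^2 - 4.0^2) / (2*9.81) = 3.7844 m


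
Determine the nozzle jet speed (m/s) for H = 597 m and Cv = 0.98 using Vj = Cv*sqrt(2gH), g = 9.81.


Vj = 0.98 * sqrt(2*9.81*597) = 106.0627 m/s


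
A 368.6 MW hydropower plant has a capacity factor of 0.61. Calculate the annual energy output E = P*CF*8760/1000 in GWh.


E = 368.6 * 0.61 * 8760 / 1000 = 1969.6510 GWh


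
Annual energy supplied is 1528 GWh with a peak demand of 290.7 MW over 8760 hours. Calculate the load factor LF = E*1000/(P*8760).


LF = 1528 * 1000 / (290.7 * 8760) = 0.6000


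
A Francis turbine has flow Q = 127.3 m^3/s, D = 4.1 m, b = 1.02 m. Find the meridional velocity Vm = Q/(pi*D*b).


Vm = 127.3 / (pi * 4.1 * 1.02) = 9.6893 m/s


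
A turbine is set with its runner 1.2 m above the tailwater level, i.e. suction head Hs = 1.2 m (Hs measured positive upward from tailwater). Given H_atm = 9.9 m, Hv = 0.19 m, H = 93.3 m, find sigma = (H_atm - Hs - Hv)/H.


sigma = (9.9 - 1.2 - 0.19) / 93.3 = 0.0912


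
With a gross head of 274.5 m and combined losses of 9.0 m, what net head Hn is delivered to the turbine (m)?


Hn = 274.5 - 9.0 = 265.5000 m


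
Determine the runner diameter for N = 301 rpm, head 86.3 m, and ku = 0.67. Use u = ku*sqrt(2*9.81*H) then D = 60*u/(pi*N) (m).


u = 0.67 * sqrt(2*9.81*86.3) = 27.5696 m/s
D = 60 * 27.5696 / (pi * 301) = 1.7493 m


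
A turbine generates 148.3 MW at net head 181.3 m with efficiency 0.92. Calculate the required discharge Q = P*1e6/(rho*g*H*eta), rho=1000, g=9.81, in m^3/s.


Q = 148.3 * 1e6 / (1000 * 9.81 * 181.3 * 0.92) = 90.6330 m^3/s


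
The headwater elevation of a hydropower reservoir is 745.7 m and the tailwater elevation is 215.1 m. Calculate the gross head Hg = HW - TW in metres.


Hg = 745.7 - 215.1 = 530.6000 m


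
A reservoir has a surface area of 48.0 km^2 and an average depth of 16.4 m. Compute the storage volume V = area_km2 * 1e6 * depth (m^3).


V = 48.0 * 1e6 * 16.4 = 7.8720e+08 m^3


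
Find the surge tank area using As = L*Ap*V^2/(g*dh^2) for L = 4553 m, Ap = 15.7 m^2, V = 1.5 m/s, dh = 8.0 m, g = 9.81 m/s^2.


As = 4553 * 15.7 * 1.5^2 / (9.81 * 8.0^2) = 256.1715 m^2


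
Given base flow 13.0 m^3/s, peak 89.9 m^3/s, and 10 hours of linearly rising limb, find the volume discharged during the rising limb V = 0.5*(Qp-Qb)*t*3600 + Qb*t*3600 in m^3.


V = 0.5*(89.9 - 13.0)*10*3600 + 13.0*10*3600 = 1.8522e+06 m^3


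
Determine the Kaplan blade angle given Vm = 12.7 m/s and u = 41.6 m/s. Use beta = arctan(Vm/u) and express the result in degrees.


beta = arctan(12.7 / 41.6) = 16.9768 degrees


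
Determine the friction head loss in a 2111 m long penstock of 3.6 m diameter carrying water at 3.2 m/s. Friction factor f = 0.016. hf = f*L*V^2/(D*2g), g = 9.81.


hf = 0.016 * 2111 * 3.2^2 / (3.6 * 2 * 9.81) = 4.8967 m


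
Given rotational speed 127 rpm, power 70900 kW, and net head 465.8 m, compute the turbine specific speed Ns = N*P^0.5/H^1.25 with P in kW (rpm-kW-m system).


Ns = 127 * 70900^0.5 / 465.8^1.25 = 15.6271


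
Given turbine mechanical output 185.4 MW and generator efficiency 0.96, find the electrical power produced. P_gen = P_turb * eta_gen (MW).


P_gen = 185.4 * 0.96 = 177.9840 MW


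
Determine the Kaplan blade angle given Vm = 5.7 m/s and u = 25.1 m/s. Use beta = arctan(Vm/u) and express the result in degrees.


beta = arctan(5.7 / 25.1) = 12.7944 degrees


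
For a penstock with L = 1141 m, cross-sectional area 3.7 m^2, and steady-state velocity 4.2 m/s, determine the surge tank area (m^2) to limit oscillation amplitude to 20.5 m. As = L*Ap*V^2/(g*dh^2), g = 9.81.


As = 1141 * 3.7 * 4.2^2 / (9.81 * 20.5^2) = 18.0638 m^2


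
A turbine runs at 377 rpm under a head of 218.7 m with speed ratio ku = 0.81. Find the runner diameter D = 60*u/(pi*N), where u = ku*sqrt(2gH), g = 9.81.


u = 0.81 * sqrt(2*9.81*218.7) = 53.0590 m/s
D = 60 * 53.0590 / (pi * 377) = 2.6879 m


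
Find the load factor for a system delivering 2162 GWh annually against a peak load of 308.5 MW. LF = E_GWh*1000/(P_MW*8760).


LF = 2162 * 1000 / (308.5 * 8760) = 0.8000


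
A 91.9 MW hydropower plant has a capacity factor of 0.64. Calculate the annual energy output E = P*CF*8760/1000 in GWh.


E = 91.9 * 0.64 * 8760 / 1000 = 515.2282 GWh


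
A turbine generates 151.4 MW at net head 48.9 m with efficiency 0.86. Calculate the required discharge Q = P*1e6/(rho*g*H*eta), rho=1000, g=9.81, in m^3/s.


Q = 151.4 * 1e6 / (1000 * 9.81 * 48.9 * 0.86) = 366.9861 m^3/s


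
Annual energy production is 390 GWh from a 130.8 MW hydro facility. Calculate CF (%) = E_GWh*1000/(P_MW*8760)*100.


CF = 390 * 1000 / (130.8 * 8760) * 100 = 34.0371 %


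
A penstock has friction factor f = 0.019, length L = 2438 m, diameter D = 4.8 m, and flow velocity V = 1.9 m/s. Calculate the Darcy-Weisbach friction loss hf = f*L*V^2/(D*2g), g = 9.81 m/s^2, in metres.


hf = 0.019 * 2438 * 1.9^2 / (4.8 * 2 * 9.81) = 1.7756 m


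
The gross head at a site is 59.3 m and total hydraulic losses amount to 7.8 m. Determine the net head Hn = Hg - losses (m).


Hn = 59.3 - 7.8 = 51.5000 m


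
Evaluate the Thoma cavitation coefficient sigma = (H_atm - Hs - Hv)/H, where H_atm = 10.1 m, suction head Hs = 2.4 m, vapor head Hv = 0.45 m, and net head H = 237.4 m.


sigma = (10.1 - 2.4 - 0.45) / 237.4 = 0.0305


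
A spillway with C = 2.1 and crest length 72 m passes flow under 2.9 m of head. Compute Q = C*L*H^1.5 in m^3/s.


Q = 2.1 * 72 * 2.9^1.5 = 746.7045 m^3/s


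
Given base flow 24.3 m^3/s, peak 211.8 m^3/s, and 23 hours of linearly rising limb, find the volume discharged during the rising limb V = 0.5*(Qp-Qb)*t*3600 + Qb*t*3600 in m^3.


V = 0.5*(211.8 - 24.3)*23*3600 + 24.3*23*3600 = 9.7745e+06 m^3


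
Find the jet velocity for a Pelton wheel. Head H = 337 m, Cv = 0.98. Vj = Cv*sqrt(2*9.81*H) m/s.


Vj = 0.98 * sqrt(2*9.81*337) = 79.6876 m/s


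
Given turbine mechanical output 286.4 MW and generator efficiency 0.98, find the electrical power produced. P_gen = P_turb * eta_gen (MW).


P_gen = 286.4 * 0.98 = 280.6720 MW


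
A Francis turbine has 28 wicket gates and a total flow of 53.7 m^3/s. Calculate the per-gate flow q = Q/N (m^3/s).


q = 53.7 / 28 = 1.9179 m^3/s


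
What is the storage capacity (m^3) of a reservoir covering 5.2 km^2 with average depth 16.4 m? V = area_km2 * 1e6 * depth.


V = 5.2 * 1e6 * 16.4 = 8.5280e+07 m^3


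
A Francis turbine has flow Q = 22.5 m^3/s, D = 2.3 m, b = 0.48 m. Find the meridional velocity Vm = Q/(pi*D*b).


Vm = 22.5 / (pi * 2.3 * 0.48) = 6.4873 m/s


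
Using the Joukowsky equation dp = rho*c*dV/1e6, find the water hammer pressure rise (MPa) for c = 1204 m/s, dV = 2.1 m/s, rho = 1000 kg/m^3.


dp = 1000 * 1204 * 2.1 / 1e6 = 2.5284 MPa


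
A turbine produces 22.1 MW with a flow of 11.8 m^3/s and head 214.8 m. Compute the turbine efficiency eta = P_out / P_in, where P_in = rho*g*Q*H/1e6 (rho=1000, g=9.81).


P_in = 1000 * 9.81 * 11.8 * 214.8 / 1e6 = 24.8648 MW
eta = 22.1 / 24.8648 = 0.8888


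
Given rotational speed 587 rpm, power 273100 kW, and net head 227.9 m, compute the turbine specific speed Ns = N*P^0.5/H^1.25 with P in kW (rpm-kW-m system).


Ns = 587 * 273100^0.5 / 227.9^1.25 = 346.4324


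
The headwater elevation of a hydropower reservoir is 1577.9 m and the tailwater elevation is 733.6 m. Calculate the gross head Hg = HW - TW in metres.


Hg = 1577.9 - 733.6 = 844.3000 m


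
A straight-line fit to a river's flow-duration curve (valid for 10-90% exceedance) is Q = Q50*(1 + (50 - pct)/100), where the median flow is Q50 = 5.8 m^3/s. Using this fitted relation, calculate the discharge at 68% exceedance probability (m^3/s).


Q = 5.8 * (1 + (50 - 68)/100) = 4.7560 m^3/s


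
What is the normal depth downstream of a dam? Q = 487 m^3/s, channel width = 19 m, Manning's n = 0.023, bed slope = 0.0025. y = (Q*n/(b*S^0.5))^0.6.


y = (487 * 0.023 / (19 * 0.0025^0.5))^0.6 = 4.3946 m


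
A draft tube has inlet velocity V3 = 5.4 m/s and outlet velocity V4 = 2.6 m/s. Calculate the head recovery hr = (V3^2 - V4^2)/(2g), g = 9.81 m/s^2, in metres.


hr = (5.4^2 - 2.6^2) / (2*9.81) = 1.1417 m


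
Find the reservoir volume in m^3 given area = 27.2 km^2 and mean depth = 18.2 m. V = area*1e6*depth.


V = 27.2 * 1e6 * 18.2 = 4.9504e+08 m^3


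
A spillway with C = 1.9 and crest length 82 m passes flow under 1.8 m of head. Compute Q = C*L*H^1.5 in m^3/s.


Q = 1.9 * 82 * 1.8^1.5 = 376.2497 m^3/s


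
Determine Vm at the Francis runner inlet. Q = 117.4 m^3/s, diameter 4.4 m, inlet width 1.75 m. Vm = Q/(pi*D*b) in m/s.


Vm = 117.4 / (pi * 4.4 * 1.75) = 4.8532 m/s


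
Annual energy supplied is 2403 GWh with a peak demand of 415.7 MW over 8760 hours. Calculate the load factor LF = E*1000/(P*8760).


LF = 2403 * 1000 / (415.7 * 8760) = 0.6599


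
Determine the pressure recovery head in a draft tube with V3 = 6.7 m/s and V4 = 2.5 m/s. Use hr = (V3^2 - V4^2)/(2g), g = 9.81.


hr = (6.7^2 - 2.5^2) / (2*9.81) = 1.9694 m


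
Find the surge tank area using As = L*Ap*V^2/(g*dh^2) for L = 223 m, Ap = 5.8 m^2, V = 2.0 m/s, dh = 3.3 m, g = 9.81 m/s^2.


As = 223 * 5.8 * 2.0^2 / (9.81 * 3.3^2) = 48.4279 m^2


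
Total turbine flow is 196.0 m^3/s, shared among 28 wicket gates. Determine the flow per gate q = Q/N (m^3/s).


q = 196.0 / 28 = 7.0000 m^3/s


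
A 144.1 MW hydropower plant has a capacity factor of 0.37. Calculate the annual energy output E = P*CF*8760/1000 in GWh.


E = 144.1 * 0.37 * 8760 / 1000 = 467.0569 GWh


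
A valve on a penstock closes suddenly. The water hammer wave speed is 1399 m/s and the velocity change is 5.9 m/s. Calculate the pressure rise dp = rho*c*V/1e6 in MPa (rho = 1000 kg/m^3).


dp = 1000 * 1399 * 5.9 / 1e6 = 8.2541 MPa


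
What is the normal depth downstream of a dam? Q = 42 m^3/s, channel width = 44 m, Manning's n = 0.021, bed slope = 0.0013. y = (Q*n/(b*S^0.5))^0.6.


y = (42 * 0.021 / (44 * 0.0013^0.5))^0.6 = 0.7031 m


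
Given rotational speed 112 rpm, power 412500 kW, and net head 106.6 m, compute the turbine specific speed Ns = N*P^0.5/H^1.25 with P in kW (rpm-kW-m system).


Ns = 112 * 412500^0.5 / 106.6^1.25 = 210.0069


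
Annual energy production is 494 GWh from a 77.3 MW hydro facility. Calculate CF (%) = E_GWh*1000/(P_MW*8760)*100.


CF = 494 * 1000 / (77.3 * 8760) * 100 = 72.9530 %


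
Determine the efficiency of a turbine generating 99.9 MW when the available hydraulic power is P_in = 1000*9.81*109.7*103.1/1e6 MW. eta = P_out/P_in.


P_in = 1000 * 9.81 * 109.7 * 103.1 / 1e6 = 110.9518 MW
eta = 99.9 / 110.9518 = 0.9004


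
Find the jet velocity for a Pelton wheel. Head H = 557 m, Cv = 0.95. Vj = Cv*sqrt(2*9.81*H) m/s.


Vj = 0.95 * sqrt(2*9.81*557) = 99.3118 m/s


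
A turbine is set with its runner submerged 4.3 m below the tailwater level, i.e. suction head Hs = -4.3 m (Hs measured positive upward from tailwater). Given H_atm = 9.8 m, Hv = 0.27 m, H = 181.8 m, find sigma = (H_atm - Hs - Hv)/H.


sigma = (9.8 - (-4.3) - 0.27) / 181.8 = 0.0761


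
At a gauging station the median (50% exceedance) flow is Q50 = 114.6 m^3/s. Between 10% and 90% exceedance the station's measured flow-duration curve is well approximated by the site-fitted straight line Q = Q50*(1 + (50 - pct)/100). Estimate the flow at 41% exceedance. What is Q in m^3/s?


Q = 114.6 * (1 + (50 - 41)/100) = 124.9140 m^3/s


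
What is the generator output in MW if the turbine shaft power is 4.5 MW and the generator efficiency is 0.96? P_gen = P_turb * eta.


P_gen = 4.5 * 0.96 = 4.3200 MW


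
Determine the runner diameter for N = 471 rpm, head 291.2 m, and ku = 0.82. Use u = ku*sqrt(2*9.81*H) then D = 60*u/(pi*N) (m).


u = 0.82 * sqrt(2*9.81*291.2) = 61.9811 m/s
D = 60 * 61.9811 / (pi * 471) = 2.5133 m


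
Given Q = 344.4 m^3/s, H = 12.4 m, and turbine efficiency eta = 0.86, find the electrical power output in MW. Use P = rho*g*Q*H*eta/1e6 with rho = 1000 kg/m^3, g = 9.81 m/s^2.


P = 1000 * 9.81 * 344.4 * 12.4 * 0.86 / 1e6 = 36.0290 MW


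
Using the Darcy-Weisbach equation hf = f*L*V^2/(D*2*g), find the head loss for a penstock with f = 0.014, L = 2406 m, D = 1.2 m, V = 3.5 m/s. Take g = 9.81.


hf = 0.014 * 2406 * 3.5^2 / (1.2 * 2 * 9.81) = 17.5259 m


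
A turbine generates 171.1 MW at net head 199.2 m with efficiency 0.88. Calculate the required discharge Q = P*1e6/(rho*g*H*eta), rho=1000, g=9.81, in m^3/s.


Q = 171.1 * 1e6 / (1000 * 9.81 * 199.2 * 0.88) = 99.4968 m^3/s


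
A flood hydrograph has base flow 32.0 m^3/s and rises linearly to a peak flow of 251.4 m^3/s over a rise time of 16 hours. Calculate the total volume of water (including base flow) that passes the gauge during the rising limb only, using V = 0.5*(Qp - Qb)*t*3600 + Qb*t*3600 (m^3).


V = 0.5*(251.4 - 32.0)*16*3600 + 32.0*16*3600 = 8.1619e+06 m^3


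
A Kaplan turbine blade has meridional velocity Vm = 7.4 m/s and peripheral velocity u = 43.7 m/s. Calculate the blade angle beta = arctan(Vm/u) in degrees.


beta = arctan(7.4 / 43.7) = 9.6111 degrees


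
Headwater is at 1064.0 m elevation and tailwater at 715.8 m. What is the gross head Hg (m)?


Hg = 1064.0 - 715.8 = 348.2000 m


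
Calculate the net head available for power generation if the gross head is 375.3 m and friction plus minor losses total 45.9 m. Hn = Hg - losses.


Hn = 375.3 - 45.9 = 329.4000 m


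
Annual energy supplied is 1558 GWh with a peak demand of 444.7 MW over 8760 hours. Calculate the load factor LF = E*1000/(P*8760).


LF = 1558 * 1000 / (444.7 * 8760) = 0.3999


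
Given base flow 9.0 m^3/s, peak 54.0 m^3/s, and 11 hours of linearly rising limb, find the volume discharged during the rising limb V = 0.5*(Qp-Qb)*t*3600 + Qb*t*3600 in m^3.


V = 0.5*(54.0 - 9.0)*11*3600 + 9.0*11*3600 = 1.2474e+06 m^3


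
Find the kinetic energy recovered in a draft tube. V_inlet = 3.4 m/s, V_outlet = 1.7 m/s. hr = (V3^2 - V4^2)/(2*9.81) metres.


hr = (3.4^2 - 1.7^2) / (2*9.81) = 0.4419 m


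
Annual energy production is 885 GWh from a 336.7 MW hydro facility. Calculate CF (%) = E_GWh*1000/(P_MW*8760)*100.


CF = 885 * 1000 / (336.7 * 8760) * 100 = 30.0052 %


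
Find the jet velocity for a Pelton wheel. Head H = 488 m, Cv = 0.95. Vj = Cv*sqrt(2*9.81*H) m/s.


Vj = 0.95 * sqrt(2*9.81*488) = 92.9572 m/s


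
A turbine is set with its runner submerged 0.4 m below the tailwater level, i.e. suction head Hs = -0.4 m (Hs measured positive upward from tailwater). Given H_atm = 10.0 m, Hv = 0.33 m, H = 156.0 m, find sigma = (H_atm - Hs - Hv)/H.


sigma = (10.0 - (-0.4) - 0.33) / 156.0 = 0.0646


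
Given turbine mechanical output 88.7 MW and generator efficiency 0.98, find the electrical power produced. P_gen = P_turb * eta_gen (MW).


P_gen = 88.7 * 0.98 = 86.9260 MW


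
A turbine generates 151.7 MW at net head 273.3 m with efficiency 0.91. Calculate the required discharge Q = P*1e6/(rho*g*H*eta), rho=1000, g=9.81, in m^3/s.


Q = 151.7 * 1e6 / (1000 * 9.81 * 273.3 * 0.91) = 62.1778 m^3/s


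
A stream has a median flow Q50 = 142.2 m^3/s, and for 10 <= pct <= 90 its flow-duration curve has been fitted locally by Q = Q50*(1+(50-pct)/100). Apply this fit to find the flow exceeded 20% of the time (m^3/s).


Q = 142.2 * (1 + (50 - 20)/100) = 184.8600 m^3/s


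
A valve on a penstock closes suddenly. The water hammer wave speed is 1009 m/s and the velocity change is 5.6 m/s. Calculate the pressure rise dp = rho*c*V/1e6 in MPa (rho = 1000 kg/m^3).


dp = 1000 * 1009 * 5.6 / 1e6 = 5.6504 MPa


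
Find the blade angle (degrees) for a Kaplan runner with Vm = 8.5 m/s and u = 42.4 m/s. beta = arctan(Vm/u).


beta = arctan(8.5 / 42.4) = 11.3359 degrees


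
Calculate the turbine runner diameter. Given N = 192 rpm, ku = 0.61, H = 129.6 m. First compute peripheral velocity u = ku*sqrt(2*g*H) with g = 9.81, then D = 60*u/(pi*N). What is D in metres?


u = 0.61 * sqrt(2*9.81*129.6) = 30.7597 m/s
D = 60 * 30.7597 / (pi * 192) = 3.0597 m


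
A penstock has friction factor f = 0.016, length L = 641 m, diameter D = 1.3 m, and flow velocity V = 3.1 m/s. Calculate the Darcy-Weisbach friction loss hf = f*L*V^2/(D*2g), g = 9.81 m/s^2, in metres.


hf = 0.016 * 641 * 3.1^2 / (1.3 * 2 * 9.81) = 3.8642 m


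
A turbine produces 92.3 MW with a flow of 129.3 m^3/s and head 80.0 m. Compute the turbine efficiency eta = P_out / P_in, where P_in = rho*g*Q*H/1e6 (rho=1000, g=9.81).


P_in = 1000 * 9.81 * 129.3 * 80.0 / 1e6 = 101.4746 MW
eta = 92.3 / 101.4746 = 0.9096


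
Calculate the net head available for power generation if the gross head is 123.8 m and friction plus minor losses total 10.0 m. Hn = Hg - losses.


Hn = 123.8 - 10.0 = 113.8000 m


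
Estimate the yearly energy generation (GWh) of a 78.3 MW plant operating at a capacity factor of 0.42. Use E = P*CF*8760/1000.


E = 78.3 * 0.42 * 8760 / 1000 = 288.0814 GWh


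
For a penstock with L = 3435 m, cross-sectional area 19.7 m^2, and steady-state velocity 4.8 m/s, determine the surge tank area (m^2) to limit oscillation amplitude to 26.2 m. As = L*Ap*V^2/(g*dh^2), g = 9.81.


As = 3435 * 19.7 * 4.8^2 / (9.81 * 26.2^2) = 231.5282 m^2


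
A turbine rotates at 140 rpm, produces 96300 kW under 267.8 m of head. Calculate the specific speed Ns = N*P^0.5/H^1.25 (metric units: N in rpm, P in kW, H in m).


Ns = 140 * 96300^0.5 / 267.8^1.25 = 40.1031


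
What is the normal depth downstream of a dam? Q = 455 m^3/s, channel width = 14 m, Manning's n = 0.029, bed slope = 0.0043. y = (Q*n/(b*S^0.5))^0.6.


y = (455 * 0.029 / (14 * 0.0043^0.5))^0.6 = 4.9491 m


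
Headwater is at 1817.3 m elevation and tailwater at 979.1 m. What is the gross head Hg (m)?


Hg = 1817.3 - 979.1 = 838.2000 m


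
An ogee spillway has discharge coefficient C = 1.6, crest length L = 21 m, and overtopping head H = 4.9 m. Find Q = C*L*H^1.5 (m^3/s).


Q = 1.6 * 21 * 4.9^1.5 = 364.4462 m^3/s


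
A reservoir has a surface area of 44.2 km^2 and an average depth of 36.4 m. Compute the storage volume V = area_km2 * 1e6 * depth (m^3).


V = 44.2 * 1e6 * 36.4 = 1.6089e+09 m^3


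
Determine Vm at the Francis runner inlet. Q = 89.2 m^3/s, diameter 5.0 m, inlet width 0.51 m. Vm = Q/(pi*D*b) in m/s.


Vm = 89.2 / (pi * 5.0 * 0.51) = 11.1346 m/s


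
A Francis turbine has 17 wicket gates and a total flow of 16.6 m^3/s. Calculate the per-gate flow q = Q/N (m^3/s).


q = 16.6 / 17 = 0.9765 m^3/s


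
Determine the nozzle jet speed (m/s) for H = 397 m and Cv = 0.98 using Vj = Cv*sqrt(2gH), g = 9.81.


Vj = 0.98 * sqrt(2*9.81*397) = 86.4910 m/s


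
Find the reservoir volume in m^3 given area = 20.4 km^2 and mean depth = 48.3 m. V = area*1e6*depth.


V = 20.4 * 1e6 * 48.3 = 9.8532e+08 m^3


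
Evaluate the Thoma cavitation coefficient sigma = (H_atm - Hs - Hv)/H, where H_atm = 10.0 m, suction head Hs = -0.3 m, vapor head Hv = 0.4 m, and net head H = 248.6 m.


sigma = (10.0 - (-0.3) - 0.4) / 248.6 = 0.0398


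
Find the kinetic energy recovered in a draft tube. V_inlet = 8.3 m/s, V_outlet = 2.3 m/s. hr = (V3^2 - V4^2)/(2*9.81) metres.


hr = (8.3^2 - 2.3^2) / (2*9.81) = 3.2416 m


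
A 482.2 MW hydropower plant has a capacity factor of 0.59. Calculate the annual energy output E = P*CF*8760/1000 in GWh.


E = 482.2 * 0.59 * 8760 / 1000 = 2492.2025 GWh


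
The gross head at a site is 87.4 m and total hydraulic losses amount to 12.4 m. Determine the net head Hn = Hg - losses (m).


Hn = 87.4 - 12.4 = 75.0000 m


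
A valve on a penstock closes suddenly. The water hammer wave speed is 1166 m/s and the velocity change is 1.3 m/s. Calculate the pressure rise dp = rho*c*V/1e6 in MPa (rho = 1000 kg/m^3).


dp = 1000 * 1166 * 1.3 / 1e6 = 1.5158 MPa


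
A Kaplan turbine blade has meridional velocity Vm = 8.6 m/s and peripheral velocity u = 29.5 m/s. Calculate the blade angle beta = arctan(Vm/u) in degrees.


beta = arctan(8.6 / 29.5) = 16.2527 degrees


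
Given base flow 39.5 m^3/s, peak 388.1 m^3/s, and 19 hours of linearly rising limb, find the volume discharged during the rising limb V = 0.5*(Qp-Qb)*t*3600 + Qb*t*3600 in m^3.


V = 0.5*(388.1 - 39.5)*19*3600 + 39.5*19*3600 = 1.4624e+07 m^3


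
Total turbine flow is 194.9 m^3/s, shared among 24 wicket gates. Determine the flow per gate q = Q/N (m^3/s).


q = 194.9 / 24 = 8.1208 m^3/s


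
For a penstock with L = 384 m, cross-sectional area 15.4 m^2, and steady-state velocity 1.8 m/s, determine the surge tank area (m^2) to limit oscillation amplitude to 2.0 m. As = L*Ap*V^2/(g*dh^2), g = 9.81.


As = 384 * 15.4 * 1.8^2 / (9.81 * 2.0^2) = 488.2789 m^2


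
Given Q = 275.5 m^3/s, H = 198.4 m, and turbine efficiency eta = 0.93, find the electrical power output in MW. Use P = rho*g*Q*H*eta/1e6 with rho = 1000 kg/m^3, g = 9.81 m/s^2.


P = 1000 * 9.81 * 275.5 * 198.4 * 0.93 / 1e6 = 498.6723 MW


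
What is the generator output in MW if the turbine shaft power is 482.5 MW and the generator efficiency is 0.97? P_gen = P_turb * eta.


P_gen = 482.5 * 0.97 = 468.0250 MW


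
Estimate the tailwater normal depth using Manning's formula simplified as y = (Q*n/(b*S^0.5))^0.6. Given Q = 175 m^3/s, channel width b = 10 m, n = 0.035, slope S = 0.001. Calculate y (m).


y = (175 * 0.035 / (10 * 0.001^0.5))^0.6 = 5.9192 m


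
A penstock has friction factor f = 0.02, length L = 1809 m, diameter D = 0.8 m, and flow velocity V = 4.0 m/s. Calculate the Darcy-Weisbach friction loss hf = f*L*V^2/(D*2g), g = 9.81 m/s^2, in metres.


hf = 0.02 * 1809 * 4.0^2 / (0.8 * 2 * 9.81) = 36.8807 m


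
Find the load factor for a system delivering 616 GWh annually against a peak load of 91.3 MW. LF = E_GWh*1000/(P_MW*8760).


LF = 616 * 1000 / (91.3 * 8760) = 0.7702


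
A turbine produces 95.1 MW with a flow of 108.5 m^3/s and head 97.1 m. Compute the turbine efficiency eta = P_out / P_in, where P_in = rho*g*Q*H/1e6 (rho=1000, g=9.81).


P_in = 1000 * 9.81 * 108.5 * 97.1 / 1e6 = 103.3518 MW
eta = 95.1 / 103.3518 = 0.9202


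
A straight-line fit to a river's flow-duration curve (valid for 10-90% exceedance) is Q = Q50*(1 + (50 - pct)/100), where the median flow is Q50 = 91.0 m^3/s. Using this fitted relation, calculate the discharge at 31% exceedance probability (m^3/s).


Q = 91.0 * (1 + (50 - 31)/100) = 108.2900 m^3/s


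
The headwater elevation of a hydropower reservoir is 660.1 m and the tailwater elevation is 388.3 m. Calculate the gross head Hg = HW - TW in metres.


Hg = 660.1 - 388.3 = 271.8000 m


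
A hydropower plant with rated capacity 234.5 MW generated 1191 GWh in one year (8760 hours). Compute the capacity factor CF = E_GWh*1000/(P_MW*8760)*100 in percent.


CF = 1191 * 1000 / (234.5 * 8760) * 100 = 57.9782 %


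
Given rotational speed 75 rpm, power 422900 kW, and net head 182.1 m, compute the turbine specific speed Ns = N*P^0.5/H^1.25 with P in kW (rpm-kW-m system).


Ns = 75 * 422900^0.5 / 182.1^1.25 = 72.9109


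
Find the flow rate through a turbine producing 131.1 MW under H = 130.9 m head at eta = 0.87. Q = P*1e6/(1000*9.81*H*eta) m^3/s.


Q = 131.1 * 1e6 / (1000 * 9.81 * 130.9 * 0.87) = 117.3478 m^3/s


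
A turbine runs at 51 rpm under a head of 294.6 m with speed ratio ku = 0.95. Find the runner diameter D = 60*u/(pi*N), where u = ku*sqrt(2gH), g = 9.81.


u = 0.95 * sqrt(2*9.81*294.6) = 72.2253 m/s
D = 60 * 72.2253 / (pi * 51) = 27.0471 m


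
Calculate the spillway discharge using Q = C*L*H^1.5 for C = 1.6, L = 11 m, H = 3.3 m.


Q = 1.6 * 11 * 3.3^1.5 = 105.5076 m^3/s


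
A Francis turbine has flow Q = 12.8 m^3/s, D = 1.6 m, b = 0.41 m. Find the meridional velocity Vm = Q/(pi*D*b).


Vm = 12.8 / (pi * 1.6 * 0.41) = 6.2109 m/s


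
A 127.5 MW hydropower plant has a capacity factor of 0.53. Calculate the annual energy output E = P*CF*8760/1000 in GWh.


E = 127.5 * 0.53 * 8760 / 1000 = 591.9570 GWh


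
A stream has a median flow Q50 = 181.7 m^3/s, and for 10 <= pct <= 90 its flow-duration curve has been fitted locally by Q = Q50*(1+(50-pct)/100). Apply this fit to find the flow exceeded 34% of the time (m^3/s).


Q = 181.7 * (1 + (50 - 34)/100) = 210.7720 m^3/s


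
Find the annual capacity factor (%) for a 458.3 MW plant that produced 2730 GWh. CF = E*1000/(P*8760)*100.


CF = 2730 * 1000 / (458.3 * 8760) * 100 = 68.0000 %


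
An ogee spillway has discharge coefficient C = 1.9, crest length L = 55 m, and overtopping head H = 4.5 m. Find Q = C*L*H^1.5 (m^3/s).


Q = 1.9 * 55 * 4.5^1.5 = 997.5509 m^3/s


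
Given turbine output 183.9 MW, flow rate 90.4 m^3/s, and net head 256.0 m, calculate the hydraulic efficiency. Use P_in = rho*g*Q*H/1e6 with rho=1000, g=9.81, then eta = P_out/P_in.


P_in = 1000 * 9.81 * 90.4 * 256.0 / 1e6 = 227.0269 MW
eta = 183.9 / 227.0269 = 0.8100


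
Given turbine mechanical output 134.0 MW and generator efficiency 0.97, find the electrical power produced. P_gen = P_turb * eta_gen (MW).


P_gen = 134.0 * 0.97 = 129.9800 MW


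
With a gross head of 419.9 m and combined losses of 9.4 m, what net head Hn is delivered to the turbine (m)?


Hn = 419.9 - 9.4 = 410.5000 m


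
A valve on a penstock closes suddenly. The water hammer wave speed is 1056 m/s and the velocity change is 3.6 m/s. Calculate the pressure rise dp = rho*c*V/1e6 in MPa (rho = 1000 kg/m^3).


dp = 1000 * 1056 * 3.6 / 1e6 = 3.8016 MPa


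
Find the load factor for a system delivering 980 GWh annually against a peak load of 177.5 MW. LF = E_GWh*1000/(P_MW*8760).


LF = 980 * 1000 / (177.5 * 8760) = 0.6303


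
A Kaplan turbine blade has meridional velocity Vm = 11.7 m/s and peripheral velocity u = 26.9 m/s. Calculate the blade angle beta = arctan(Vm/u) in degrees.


beta = arctan(11.7 / 26.9) = 23.5064 degrees


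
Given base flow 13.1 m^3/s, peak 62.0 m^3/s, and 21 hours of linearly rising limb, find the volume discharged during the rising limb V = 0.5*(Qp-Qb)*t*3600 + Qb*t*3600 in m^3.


V = 0.5*(62.0 - 13.1)*21*3600 + 13.1*21*3600 = 2.8388e+06 m^3


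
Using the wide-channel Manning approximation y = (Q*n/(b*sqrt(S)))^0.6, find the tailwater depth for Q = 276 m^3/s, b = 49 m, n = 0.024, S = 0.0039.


y = (276 * 0.024 / (49 * 0.0039^0.5))^0.6 = 1.5894 m


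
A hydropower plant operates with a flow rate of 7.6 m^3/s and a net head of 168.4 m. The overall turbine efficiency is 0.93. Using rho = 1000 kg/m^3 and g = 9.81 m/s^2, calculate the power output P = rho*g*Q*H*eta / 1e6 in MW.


P = 1000 * 9.81 * 7.6 * 168.4 * 0.93 / 1e6 = 11.6764 MW


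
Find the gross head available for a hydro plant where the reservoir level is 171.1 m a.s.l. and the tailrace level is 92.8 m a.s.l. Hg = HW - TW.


Hg = 171.1 - 92.8 = 78.3000 m


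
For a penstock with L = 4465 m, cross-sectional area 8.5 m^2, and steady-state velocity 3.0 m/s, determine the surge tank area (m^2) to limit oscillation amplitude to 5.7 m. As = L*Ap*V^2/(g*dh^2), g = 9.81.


As = 4465 * 8.5 * 3.0^2 / (9.81 * 5.7^2) = 1071.6777 m^2


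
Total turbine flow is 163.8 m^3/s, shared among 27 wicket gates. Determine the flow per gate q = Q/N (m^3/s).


q = 163.8 / 27 = 6.0667 m^3/s


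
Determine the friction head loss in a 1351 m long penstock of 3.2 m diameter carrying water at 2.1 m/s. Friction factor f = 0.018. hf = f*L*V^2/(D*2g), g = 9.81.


hf = 0.018 * 1351 * 2.1^2 / (3.2 * 2 * 9.81) = 1.7081 m


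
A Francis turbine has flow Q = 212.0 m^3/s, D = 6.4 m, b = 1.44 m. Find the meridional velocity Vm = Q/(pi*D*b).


Vm = 212.0 / (pi * 6.4 * 1.44) = 7.3222 m/s


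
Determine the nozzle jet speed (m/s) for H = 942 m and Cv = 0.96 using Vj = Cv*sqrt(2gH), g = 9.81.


Vj = 0.96 * sqrt(2*9.81*942) = 130.5107 m/s


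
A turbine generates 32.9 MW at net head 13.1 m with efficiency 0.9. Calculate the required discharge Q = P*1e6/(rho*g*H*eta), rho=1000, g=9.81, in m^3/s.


Q = 32.9 * 1e6 / (1000 * 9.81 * 13.1 * 0.9) = 284.4547 m^3/s


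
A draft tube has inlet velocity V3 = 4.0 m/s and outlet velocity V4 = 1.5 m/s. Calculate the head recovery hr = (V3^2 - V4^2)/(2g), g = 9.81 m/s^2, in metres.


hr = (4.0^2 - 1.5^2) / (2*9.81) = 0.7008 m


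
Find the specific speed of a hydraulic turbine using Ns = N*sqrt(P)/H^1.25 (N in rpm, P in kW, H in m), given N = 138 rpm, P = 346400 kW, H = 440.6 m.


Ns = 138 * 346400^0.5 / 440.6^1.25 = 40.2358


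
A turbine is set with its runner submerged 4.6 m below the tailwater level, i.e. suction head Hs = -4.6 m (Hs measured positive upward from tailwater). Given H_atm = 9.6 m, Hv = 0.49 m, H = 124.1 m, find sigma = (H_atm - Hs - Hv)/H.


sigma = (9.6 - (-4.6) - 0.49) / 124.1 = 0.1105


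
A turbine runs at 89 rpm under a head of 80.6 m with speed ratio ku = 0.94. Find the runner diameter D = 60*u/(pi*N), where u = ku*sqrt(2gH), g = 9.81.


u = 0.94 * sqrt(2*9.81*80.6) = 37.3805 m/s
D = 60 * 37.3805 / (pi * 89) = 8.0215 m


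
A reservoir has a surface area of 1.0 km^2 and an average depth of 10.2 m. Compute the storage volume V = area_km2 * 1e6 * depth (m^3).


V = 1.0 * 1e6 * 10.2 = 1.0200e+07 m^3


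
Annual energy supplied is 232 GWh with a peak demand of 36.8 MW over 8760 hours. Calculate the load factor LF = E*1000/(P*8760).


LF = 232 * 1000 / (36.8 * 8760) = 0.7197


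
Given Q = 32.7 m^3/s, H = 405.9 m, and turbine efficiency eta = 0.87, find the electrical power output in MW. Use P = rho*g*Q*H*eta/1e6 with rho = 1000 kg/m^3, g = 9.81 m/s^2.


P = 1000 * 9.81 * 32.7 * 405.9 * 0.87 / 1e6 = 113.2805 MW


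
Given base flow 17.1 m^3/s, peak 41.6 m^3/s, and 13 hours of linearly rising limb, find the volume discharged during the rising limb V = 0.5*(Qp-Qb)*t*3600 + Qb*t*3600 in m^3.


V = 0.5*(41.6 - 17.1)*13*3600 + 17.1*13*3600 = 1.3736e+06 m^3


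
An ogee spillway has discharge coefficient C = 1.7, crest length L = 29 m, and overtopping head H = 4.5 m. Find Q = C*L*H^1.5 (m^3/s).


Q = 1.7 * 29 * 4.5^1.5 = 470.6149 m^3/s


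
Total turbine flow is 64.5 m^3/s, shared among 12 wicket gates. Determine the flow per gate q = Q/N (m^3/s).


q = 64.5 / 12 = 5.3750 m^3/s


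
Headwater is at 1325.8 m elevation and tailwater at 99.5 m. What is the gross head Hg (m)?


Hg = 1325.8 - 99.5 = 1226.3000 m


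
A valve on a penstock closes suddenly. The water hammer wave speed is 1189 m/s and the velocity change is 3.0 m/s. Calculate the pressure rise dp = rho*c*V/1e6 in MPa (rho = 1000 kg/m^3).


dp = 1000 * 1189 * 3.0 / 1e6 = 3.5670 MPa


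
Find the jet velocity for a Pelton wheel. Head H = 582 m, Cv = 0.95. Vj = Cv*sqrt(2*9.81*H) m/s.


Vj = 0.95 * sqrt(2*9.81*582) = 101.5160 m/s


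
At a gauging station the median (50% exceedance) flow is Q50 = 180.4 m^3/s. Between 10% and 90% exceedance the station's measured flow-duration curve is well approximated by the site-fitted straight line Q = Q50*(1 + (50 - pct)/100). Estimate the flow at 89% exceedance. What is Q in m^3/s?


Q = 180.4 * (1 + (50 - 89)/100) = 110.0440 m^3/s


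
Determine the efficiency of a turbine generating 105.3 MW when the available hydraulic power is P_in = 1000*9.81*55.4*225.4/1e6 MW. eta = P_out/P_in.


P_in = 1000 * 9.81 * 55.4 * 225.4 / 1e6 = 122.4990 MW
eta = 105.3 / 122.4990 = 0.8596


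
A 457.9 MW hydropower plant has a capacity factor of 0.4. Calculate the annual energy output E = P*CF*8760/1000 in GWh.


E = 457.9 * 0.4 * 8760 / 1000 = 1604.4816 GWh


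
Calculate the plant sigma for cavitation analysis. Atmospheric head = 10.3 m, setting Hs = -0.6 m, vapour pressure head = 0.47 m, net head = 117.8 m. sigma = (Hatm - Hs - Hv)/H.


sigma = (10.3 - (-0.6) - 0.47) / 117.8 = 0.0885


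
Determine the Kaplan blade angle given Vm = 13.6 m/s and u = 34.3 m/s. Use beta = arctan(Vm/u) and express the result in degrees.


beta = arctan(13.6 / 34.3) = 21.6284 degrees


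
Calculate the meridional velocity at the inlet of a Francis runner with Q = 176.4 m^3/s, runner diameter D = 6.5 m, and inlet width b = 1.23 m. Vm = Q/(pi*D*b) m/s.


Vm = 176.4 / (pi * 6.5 * 1.23) = 7.0231 m/s


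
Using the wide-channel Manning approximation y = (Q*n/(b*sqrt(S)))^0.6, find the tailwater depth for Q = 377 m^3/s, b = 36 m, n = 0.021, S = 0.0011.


y = (377 * 0.021 / (36 * 0.0011^0.5))^0.6 = 3.1113 m


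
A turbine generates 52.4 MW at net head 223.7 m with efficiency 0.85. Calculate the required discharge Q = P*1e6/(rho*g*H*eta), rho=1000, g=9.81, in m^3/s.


Q = 52.4 * 1e6 / (1000 * 9.81 * 223.7 * 0.85) = 28.0917 m^3/s


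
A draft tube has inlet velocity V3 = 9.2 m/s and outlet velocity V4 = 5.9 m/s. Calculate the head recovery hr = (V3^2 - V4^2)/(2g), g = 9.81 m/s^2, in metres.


hr = (9.2^2 - 5.9^2) / (2*9.81) = 2.5398 m


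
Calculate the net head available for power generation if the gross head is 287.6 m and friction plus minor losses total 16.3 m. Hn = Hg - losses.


Hn = 287.6 - 16.3 = 271.3000 m


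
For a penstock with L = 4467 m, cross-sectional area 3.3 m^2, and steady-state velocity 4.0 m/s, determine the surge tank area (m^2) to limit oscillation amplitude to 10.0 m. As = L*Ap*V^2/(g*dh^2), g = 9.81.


As = 4467 * 3.3 * 4.0^2 / (9.81 * 10.0^2) = 240.4257 m^2


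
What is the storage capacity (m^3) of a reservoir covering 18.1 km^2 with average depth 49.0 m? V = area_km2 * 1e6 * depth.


V = 18.1 * 1e6 * 49.0 = 8.8690e+08 m^3


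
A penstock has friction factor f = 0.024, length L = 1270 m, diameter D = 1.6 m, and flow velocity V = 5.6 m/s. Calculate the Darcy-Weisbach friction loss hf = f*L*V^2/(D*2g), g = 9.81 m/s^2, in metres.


hf = 0.024 * 1270 * 5.6^2 / (1.6 * 2 * 9.81) = 30.4489 m


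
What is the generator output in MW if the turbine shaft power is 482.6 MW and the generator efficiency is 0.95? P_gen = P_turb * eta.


P_gen = 482.6 * 0.95 = 458.4700 MW


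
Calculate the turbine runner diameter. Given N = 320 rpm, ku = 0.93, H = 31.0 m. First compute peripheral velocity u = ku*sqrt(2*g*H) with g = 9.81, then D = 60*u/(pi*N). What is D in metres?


u = 0.93 * sqrt(2*9.81*31.0) = 22.9358 m/s
D = 60 * 22.9358 / (pi * 320) = 1.3689 m


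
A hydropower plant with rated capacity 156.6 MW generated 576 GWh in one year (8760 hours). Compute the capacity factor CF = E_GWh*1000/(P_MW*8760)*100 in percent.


CF = 576 * 1000 / (156.6 * 8760) * 100 = 41.9881 %


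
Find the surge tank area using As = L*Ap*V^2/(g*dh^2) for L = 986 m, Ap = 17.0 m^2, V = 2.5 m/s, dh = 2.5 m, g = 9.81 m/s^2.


As = 986 * 17.0 * 2.5^2 / (9.81 * 2.5^2) = 1708.6646 m^2


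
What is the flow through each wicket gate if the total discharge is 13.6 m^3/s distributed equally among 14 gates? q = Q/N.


q = 13.6 / 14 = 0.9714 m^3/s


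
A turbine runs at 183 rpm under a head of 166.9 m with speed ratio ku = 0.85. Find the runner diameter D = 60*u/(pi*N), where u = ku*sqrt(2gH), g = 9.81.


u = 0.85 * sqrt(2*9.81*166.9) = 48.6403 m/s
D = 60 * 48.6403 / (pi * 183) = 5.0763 m


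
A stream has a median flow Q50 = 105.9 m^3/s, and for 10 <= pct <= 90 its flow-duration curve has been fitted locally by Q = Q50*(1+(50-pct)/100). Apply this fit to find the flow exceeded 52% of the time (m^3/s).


Q = 105.9 * (1 + (50 - 52)/100) = 103.7820 m^3/s


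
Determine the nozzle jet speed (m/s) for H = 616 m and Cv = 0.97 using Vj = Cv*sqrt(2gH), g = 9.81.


Vj = 0.97 * sqrt(2*9.81*616) = 106.6379 m/s


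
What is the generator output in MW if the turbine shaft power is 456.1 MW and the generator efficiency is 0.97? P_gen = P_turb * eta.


P_gen = 456.1 * 0.97 = 442.4170 MW


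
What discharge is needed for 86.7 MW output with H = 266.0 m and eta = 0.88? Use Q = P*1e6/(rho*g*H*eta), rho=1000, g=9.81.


Q = 86.7 * 1e6 / (1000 * 9.81 * 266.0 * 0.88) = 37.7560 m^3/s


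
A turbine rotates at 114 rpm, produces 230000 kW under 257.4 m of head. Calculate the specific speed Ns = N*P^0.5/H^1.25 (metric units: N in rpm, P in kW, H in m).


Ns = 114 * 230000^0.5 / 257.4^1.25 = 53.0283


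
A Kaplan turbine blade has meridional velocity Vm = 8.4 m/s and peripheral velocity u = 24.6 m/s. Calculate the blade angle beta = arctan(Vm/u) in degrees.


beta = arctan(8.4 / 24.6) = 18.8532 degrees


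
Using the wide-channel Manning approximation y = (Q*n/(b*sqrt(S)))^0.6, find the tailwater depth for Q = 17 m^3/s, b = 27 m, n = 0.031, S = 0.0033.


y = (17 * 0.031 / (27 * 0.0033^0.5))^0.6 = 0.5233 m


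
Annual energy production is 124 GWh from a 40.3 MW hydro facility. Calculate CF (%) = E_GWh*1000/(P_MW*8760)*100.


CF = 124 * 1000 / (40.3 * 8760) * 100 = 35.1247 %


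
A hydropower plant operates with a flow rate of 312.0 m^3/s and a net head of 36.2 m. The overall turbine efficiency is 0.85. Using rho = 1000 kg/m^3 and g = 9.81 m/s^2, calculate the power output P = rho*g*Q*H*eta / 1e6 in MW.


P = 1000 * 9.81 * 312.0 * 36.2 * 0.85 / 1e6 = 94.1784 MW


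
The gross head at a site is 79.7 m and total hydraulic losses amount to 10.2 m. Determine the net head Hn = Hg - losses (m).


Hn = 79.7 - 10.2 = 69.5000 m


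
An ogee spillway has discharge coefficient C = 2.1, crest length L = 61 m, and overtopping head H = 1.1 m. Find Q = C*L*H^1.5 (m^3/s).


Q = 2.1 * 61 * 1.1^1.5 = 147.7877 m^3/s


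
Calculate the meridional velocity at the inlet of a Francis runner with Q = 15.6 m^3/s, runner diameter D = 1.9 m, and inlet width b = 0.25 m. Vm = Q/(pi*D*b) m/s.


Vm = 15.6 / (pi * 1.9 * 0.25) = 10.4540 m/s


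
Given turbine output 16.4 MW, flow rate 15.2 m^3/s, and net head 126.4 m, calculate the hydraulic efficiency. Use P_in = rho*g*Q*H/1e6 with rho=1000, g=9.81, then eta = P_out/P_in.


P_in = 1000 * 9.81 * 15.2 * 126.4 / 1e6 = 18.8478 MW
eta = 16.4 / 18.8478 = 0.8701


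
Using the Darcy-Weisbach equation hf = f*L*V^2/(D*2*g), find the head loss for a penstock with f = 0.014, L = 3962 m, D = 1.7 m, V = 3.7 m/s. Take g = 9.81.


hf = 0.014 * 3962 * 3.7^2 / (1.7 * 2 * 9.81) = 22.7666 m


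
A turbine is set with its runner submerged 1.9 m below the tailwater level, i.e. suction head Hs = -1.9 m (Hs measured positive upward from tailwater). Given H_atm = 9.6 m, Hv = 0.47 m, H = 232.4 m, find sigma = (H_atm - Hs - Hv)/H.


sigma = (9.6 - (-1.9) - 0.47) / 232.4 = 0.0475


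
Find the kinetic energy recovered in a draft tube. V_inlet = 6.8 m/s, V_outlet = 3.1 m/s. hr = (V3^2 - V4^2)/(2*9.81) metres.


hr = (6.8^2 - 3.1^2) / (2*9.81) = 1.8670 m


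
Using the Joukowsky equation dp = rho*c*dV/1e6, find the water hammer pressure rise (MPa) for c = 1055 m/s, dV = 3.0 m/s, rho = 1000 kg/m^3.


dp = 1000 * 1055 * 3.0 / 1e6 = 3.1650 MPa
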